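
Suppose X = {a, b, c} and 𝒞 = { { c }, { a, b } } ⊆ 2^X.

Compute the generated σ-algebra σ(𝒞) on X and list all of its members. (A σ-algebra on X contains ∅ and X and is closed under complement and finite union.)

Take S₀ = 𝒞 ∪ {∅, X} = { {}, { c }, { a, b }, X }.
Iteration 1: closed — nothing new.

Hence σ(𝒞) has 4 members: { {}, { c }, { a, b }, X }.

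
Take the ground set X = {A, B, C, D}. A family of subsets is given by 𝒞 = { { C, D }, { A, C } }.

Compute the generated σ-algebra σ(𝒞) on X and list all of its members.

Answer: σ(𝒞) = { {  }, { A }, { B }, { C }, { D }, { A, B }, { A, C }, { A, D }, { B, C }, { B, D }, { C, D }, { A, B, C }, { A, B, D }, { A, C, D }, { B, C, D }, X }

Check:
Begin from { {  }, { A, C }, { C, D }, X } (that is, 𝒞 plus ∅ and X).
Pass 1 (3 new):
  { A, B }  = X∖{ C, D }
  { B, D }  = X∖{ A, C }
  { A, C, D }  = { A, C } ∪ { C, D }
  |family| = 7
Pass 2: +4 →
  { B }  = X∖{ A, C, D }
  { A, B, C }  = { A, B } ∪ { A, C }
  { A, B, D }  = { A, B } ∪ { B, D }
  { B, C, D }  = { C, D } ∪ { B, D }
  |family| = 11
Pass 3 (3 new):
  { A }  = X∖{ B, C, D }
  { C }  = X∖{ A, B, D }
  { D }  = X∖{ A, B, C }
  |family| = 14
Pass 4. New:
  { A, D }  = { D } ∪ { A }
  { B, C }  = { C } ∪ { B }
  |family| = 16
Pass 5: closed — nothing new.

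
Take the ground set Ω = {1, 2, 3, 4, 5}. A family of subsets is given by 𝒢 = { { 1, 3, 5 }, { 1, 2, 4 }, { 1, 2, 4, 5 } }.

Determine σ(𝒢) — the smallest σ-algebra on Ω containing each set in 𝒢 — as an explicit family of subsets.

|σ(𝒢)| = 16.  σ(𝒢) = { {  }, { 1 }, { 3 }, { 5 }, { 1, 3 }, { 1, 5 }, { 2, 4 }, { 3, 5 }, { 1, 2, 4 }, { 1, 3, 5 }, { 2, 3, 4 }, { 2, 4, 5 }, { 1, 2, 3, 4 }, { 1, 2, 4, 5 }, { 2, 3, 4, 5 }, Ω }

Working:
Start: 𝒢 ∪ {∅, Ω} = { {  }, { 1, 2, 4 }, { 1, 3, 5 }, { 1, 2, 4, 5 }, Ω }.
Pass 1 adds 3:
  { 3 }  = { 1, 2, 4, 5 }ᶜ
  { 2, 4 }  = { 1, 3, 5 }ᶜ
  { 3, 5 }  = { 1, 2, 4 }ᶜ
  [8 total]
Pass 2 (3 new):
  { 2, 3, 4 }  = { 3 } ∪ { 2, 4 }
  { 1, 2, 3, 4 }  = { 3 } ∪ { 1, 2, 4 }
  { 2, 3, 4, 5 }  = { 3, 5 } ∪ { 2, 4 }
  [11 total]
Pass 3. New:
  { 1 }  = { 2, 3, 4, 5 }ᶜ
  { 5 }  = { 1, 2, 3, 4 }ᶜ
  { 1, 5 }  = { 2, 3, 4 }ᶜ
  [14 total]
Pass 4: +2 →
  { 1, 3 }  = { 3 } ∪ { 1 }
  { 2, 4, 5 }  = { 2, 4 } ∪ { 5 }
  [16 total]
Pass 5 adds nothing — fixpoint reached.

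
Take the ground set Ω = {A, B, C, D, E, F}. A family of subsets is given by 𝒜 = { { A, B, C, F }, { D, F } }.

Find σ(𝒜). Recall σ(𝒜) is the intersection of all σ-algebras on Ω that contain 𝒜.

Answer: σ(𝒜) = { {  }, { D }, { E }, { F }, { D, E }, { D, F }, { E, F }, { A, B, C }, { D, E, F }, { A, B, C, D }, { A, B, C, E }, { A, B, C, F }, { A, B, C, D, E }, { A, B, C, D, F }, { A, B, C, E, F }, Ω }

Derivation:
Start: 𝒜 ∪ {∅, Ω} = { {  }, { D, F }, { A, B, C, F }, Ω }.
Pass 1. New:
  { D, E }  = Ω∖{ A, B, C, F }
  { A, B, C, E }  = Ω∖{ D, F }
  { A, B, C, D, F }  = { A, B, C, F } ∪ { D, F }
  |family| = 7
Pass 2 adds 4:
  { E }  = Ω∖{ A, B, C, D, F }
  { D, E, F }  = { D, E } ∪ { D, F }
  { A, B, C, D, E }  = { D, E } ∪ { A, B, C, E }
  { A, B, C, E, F }  = { A, B, C, E } ∪ { A, B, C, F }
  |family| = 11
Pass 3: 3 new —
  { D }  = Ω∖{ A, B, C, E, F }
  { F }  = Ω∖{ A, B, C, D, E }
  { A, B, C }  = Ω∖{ D, E, F }
  |family| = 14
Pass 4. New:
  { E, F }  = { E } ∪ { F }
  { A, B, C, D }  = { A, B, C } ∪ { D }
  |family| = 16
Pass 5 adds nothing — fixpoint reached.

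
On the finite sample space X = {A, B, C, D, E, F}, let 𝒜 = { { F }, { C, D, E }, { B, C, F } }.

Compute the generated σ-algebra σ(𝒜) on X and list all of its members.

|σ(𝒜)| = 32.  σ(𝒜) = { ∅, { A }, { B }, { C }, { F }, { A, B }, { A, C }, { A, F }, { B, C }, { B, F }, { C, F }, { D, E }, { A, B, C }, { A, B, F }, { A, C, F }, { A, D, E }, { B, C, F }, { B, D, E }, { C, D, E }, { D, E, F }, { A, B, C, F }, { A, B, D, E }, { A, C, D, E }, { A, D, E, F }, { B, C, D, E }, { B, D, E, F }, { C, D, E, F }, { A, B, C, D, E }, { A, B, D, E, F }, { A, C, D, E, F }, { B, C, D, E, F }, X }

Derivation:
Take S₀ = 𝒜 ∪ {∅, X} = { ∅, { F }, { B, C, F }, { C, D, E }, X }.
Step 1 adds 5:
  { A, B, F }  = complement { C, D, E }
  { A, D, E }  = complement { B, C, F }
  { C, D, E, F }  = { C, D, E } ∪ { F }
  { A, B, C, D, E }  = complement { F }
  { B, C, D, E, F }  = { C, D, E } ∪ { B, C, F }
  (now 10)
Step 2: 7 new —
  { A }  = complement { B, C, D, E, F }
  { A, B }  = complement { C, D, E, F }
  { A, B, C, F }  = { B, C, F } ∪ { A, B, F }
  { A, C, D, E }  = { A, D, E } ∪ { C, D, E }
  { A, D, E, F }  = { A, D, E } ∪ { F }
  { A, B, D, E, F }  = { A, D, E } ∪ { A, B, F }
  { A, C, D, E, F }  = { A, D, E } ∪ { C, D, E, F }
  (now 17)
Step 3 adds 7:
  { B }  = complement { A, C, D, E, F }
  { C }  = complement { A, B, D, E, F }
  { A, F }  = { F } ∪ { A }
  { B, C }  = complement { A, D, E, F }
  { B, F }  = complement { A, C, D, E }
  { D, E }  = complement { A, B, C, F }
  { A, B, D, E }  = { A, D, E } ∪ { A, B }
  (now 24)
Step 4 adds 8:
  { A, C }  = { C } ∪ { A }
  { C, F }  = complement { A, B, D, E }
  { A, B, C }  = { A, B } ∪ { C }
  { A, C, F }  = { A, F } ∪ { C }
  { B, D, E }  = { B } ∪ { D, E }
  { D, E, F }  = { F } ∪ { D, E }
  { B, C, D, E }  = complement { A, F }
  { B, D, E, F }  = { B, F } ∪ { D, E }
  (now 32)
Step 5 adds nothing — fixpoint reached.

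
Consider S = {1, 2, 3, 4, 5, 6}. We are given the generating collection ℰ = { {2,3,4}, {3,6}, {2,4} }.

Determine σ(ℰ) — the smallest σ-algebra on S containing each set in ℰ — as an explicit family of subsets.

|σ(ℰ)| = 16.  σ(ℰ) = { {}, {3}, {6}, {1,5}, {2,4}, {3,6}, {1,3,5}, {1,5,6}, {2,3,4}, {2,4,6}, {1,2,4,5}, {1,3,5,6}, {2,3,4,6}, {1,2,3,4,5}, {1,2,4,5,6}, S }

Working:
Take S₀ = ℰ ∪ {∅, S} = { {}, {2,4}, {3,6}, {2,3,4}, S }.
Pass 1: 4 new —
  {1,5,6}  = S∖{2,3,4}
  {1,2,4,5}  = S∖{3,6}
  {1,3,5,6}  = S∖{2,4}
  {2,3,4,6}  = {2,3,4} ∪ {3,6}
  (now 9)
Pass 2: 3 new —
  {1,5}  = S∖{2,3,4,6}
  {1,2,3,4,5}  = {2,3,4} ∪ {1,2,4,5}
  {1,2,4,5,6}  = {1,2,4,5} ∪ {1,5,6}
  (now 12)
Pass 3: +2 →
  {3}  = S∖{1,2,4,5,6}
  {6}  = S∖{1,2,3,4,5}
  (now 14)
Pass 4. New:
  {1,3,5}  = {3} ∪ {1,5}
  {2,4,6}  = {2,4} ∪ {6}
  (now 16)
Pass 5: closed — nothing new.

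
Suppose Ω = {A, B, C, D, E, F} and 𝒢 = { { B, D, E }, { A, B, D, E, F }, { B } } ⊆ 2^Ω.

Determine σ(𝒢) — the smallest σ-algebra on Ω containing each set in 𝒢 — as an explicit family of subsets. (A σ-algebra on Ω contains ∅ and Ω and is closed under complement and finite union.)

Initial family (5 sets): { {  }, { B }, { B, D, E }, { A, B, D, E, F }, Ω }.
Pass 1. New:
  { C }  = ᶜ of { A, B, D, E, F }
  { A, C, F }  = ᶜ of { B, D, E }
  { A, C, D, E, F }  = ᶜ of { B }
  (now 8)
Pass 2. New:
  { B, C }  = { C } ∪ { B }
  { A, B, C, F }  = { B } ∪ { A, C, F }
  { B, C, D, E }  = { C } ∪ { B, D, E }
  (now 11)
Pass 3 (3 new):
  { A, F }  = ᶜ of { B, C, D, E }
  { D, E }  = ᶜ of { A, B, C, F }
  { A, D, E, F }  = ᶜ of { B, C }
  (now 14)
Pass 4: +2 →
  { A, B, F }  = { A, F } ∪ { B }
  { C, D, E }  = { D, E } ∪ { C }
  (now 16)
Pass 5: already closed under ᶜ and ∪.

|σ(𝒢)| = 16.  σ(𝒢) = { {  }, { B }, { C }, { A, F }, { B, C }, { D, E }, { A, B, F }, { A, C, F }, { B, D, E }, { C, D, E }, { A, B, C, F }, { A, D, E, F }, { B, C, D, E }, { A, B, D, E, F }, { A, C, D, E, F }, Ω }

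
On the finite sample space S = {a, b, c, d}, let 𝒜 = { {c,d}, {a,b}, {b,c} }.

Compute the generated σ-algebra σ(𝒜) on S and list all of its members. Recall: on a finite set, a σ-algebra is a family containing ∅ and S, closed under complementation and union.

Initial family (5 sets): { {}, {a,b}, {b,c}, {c,d}, S }.
Iteration 1: +3 →
  {a,d}  = complement {b,c}
  {a,b,c}  = {b,c} ∪ {a,b}
  {b,c,d}  = {c,d} ∪ {b,c}
  (now 8)
Iteration 2: 4 new —
  {a}  = complement {b,c,d}
  {d}  = complement {a,b,c}
  {a,b,d}  = {a,d} ∪ {a,b}
  {a,c,d}  = {c,d} ∪ {a,d}
  (now 12)
Iteration 3. New:
  {b}  = complement {a,c,d}
  {c}  = complement {a,b,d}
  (now 14)
Iteration 4: 2 new —
  {a,c}  = {c} ∪ {a}
  {b,d}  = {d} ∪ {b}
  (now 16)
After Iteration 5 the family is unchanged; done.

Hence σ(𝒜) has 16 members: { {}, {a}, {b}, {c}, {d}, {a,b}, {a,c}, {a,d}, {b,c}, {b,d}, {c,d}, {a,b,c}, {a,b,d}, {a,c,d}, {b,c,d}, S }.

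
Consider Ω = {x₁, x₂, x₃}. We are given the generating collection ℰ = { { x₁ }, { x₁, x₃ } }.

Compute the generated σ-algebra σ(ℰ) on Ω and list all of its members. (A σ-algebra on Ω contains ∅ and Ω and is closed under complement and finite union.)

Start: ℰ ∪ {∅, Ω} = { {  }, { x₁ }, { x₁, x₃ }, Ω }.
Iteration 1 (2 new):
  { x₂ }  = complement { x₁, x₃ }
  { x₂, x₃ }  = complement { x₁ }
  |family| = 6
Iteration 2: +1 →
  { x₁, x₂ }  = { x₂ } ∪ { x₁ }
  |family| = 7
Iteration 3 (1 new):
  { x₃ }  = complement { x₁, x₂ }
  |family| = 8
Iteration 4: stable.

Hence σ(ℰ) has 8 members: { {  }, { x₁ }, { x₂ }, { x₃ }, { x₁, x₂ }, { x₁, x₃ }, { x₂, x₃ }, Ω }.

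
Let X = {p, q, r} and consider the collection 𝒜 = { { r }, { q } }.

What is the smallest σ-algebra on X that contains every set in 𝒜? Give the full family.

|σ(𝒜)| = 8.  σ(𝒜) = { ∅, { p }, { q }, { r }, { p, q }, { p, r }, { q, r }, X }

Derivation:
Initial family (4 sets): { ∅, { q }, { r }, X }.
Round 1 (3 new):
  { p, q }  = ᶜ of { r }
  { p, r }  = ᶜ of { q }
  { q, r }  = { r } ∪ { q }
Round 2 (1 new):
  { p }  = ᶜ of { q, r }
Round 3: already closed under ᶜ and ∪.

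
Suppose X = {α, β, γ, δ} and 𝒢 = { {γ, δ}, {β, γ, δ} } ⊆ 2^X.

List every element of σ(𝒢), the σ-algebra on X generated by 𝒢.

Seed the family with 𝒢 together with ∅ and X: { ∅, {γ, δ}, {β, γ, δ}, X }.
Step 1 (2 new):
  {α}  = {β, γ, δ}ᶜ
  {α, β}  = {γ, δ}ᶜ
  (now 6)
Step 2 (1 new):
  {α, γ, δ}  = {γ, δ} ∪ {α}
  (now 7)
Step 3 (1 new):
  {β}  = {α, γ, δ}ᶜ
  (now 8)
Step 4 adds nothing — fixpoint reached.

Hence σ(𝒢) has 8 members: { ∅, {α}, {β}, {α, β}, {γ, δ}, {α, γ, δ}, {β, γ, δ}, X }.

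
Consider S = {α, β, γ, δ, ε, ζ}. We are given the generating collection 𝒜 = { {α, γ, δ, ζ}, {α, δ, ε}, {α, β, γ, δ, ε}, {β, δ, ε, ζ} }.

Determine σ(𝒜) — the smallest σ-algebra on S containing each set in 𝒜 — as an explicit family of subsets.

σ(𝒜) (64 sets): { ∅, {α}, {β}, {γ}, {δ}, {ε}, {ζ}, {α, β}, {α, γ}, {α, δ}, {α, ε}, {α, ζ}, {β, γ}, {β, δ}, {β, ε}, {β, ζ}, {γ, δ}, {γ, ε}, {γ, ζ}, {δ, ε}, {δ, ζ}, {ε, ζ}, {α, β, γ}, {α, β, δ}, {α, β, ε}, {α, β, ζ}, {α, γ, δ}, {α, γ, ε}, {α, γ, ζ}, {α, δ, ε}, {α, δ, ζ}, {α, ε, ζ}, {β, γ, δ}, {β, γ, ε}, {β, γ, ζ}, {β, δ, ε}, {β, δ, ζ}, {β, ε, ζ}, {γ, δ, ε}, {γ, δ, ζ}, {γ, ε, ζ}, {δ, ε, ζ}, {α, β, γ, δ}, {α, β, γ, ε}, {α, β, γ, ζ}, {α, β, δ, ε}, {α, β, δ, ζ}, {α, β, ε, ζ}, {α, γ, δ, ε}, {α, γ, δ, ζ}, {α, γ, ε, ζ}, {α, δ, ε, ζ}, {β, γ, δ, ε}, {β, γ, δ, ζ}, {β, γ, ε, ζ}, {β, δ, ε, ζ}, {γ, δ, ε, ζ}, {α, β, γ, δ, ε}, {α, β, γ, δ, ζ}, {α, β, γ, ε, ζ}, {α, β, δ, ε, ζ}, {α, γ, δ, ε, ζ}, {β, γ, δ, ε, ζ}, S }

Derivation:
Take S₀ = 𝒜 ∪ {∅, S} = { ∅, {α, δ, ε}, {α, γ, δ, ζ}, {β, δ, ε, ζ}, {α, β, γ, δ, ε}, S }.
Iteration 1: +6 →
  {ζ}  = {α, β, γ, δ, ε}ᶜ
  {α, γ}  = {β, δ, ε, ζ}ᶜ
  {β, ε}  = {α, γ, δ, ζ}ᶜ
  {β, γ, ζ}  = {α, δ, ε}ᶜ
  {α, β, δ, ε, ζ}  = {α, δ, ε} ∪ {β, δ, ε, ζ}
  {α, γ, δ, ε, ζ}  = {α, δ, ε} ∪ {α, γ, δ, ζ}
  (now 12)
Iteration 2: +12 →
  {β}  = {α, γ, δ, ε, ζ}ᶜ
  {γ}  = {α, β, δ, ε, ζ}ᶜ
  {α, γ, ζ}  = {ζ} ∪ {α, γ}
  {β, ε, ζ}  = {β, ε} ∪ {ζ}
  {α, β, γ, ε}  = {β, ε} ∪ {α, γ}
  {α, β, γ, ζ}  = {β, γ, ζ} ∪ {α, γ}
  {α, β, δ, ε}  = {α, δ, ε} ∪ {β, ε}
  {α, γ, δ, ε}  = {α, δ, ε} ∪ {α, γ}
  {α, δ, ε, ζ}  = {α, δ, ε} ∪ {ζ}
  {β, γ, ε, ζ}  = {β, ε} ∪ {β, γ, ζ}
  {α, β, γ, δ, ζ}  = {β, γ, ζ} ∪ {α, γ, δ, ζ}
  {β, γ, δ, ε, ζ}  = {β, γ, ζ} ∪ {β, δ, ε, ζ}
  (now 24)
Iteration 3 (13 new):
  {α}  = {β, γ, δ, ε, ζ}ᶜ
  {ε}  = {α, β, γ, δ, ζ}ᶜ
  {α, δ}  = {β, γ, ε, ζ}ᶜ
  {β, γ}  = {α, δ, ε, ζ}ᶜ
  {β, ζ}  = {α, γ, δ, ε}ᶜ
  {γ, ζ}  = {α, β, δ, ε}ᶜ
  {δ, ε}  = {α, β, γ, ζ}ᶜ
  {δ, ζ}  = {α, β, γ, ε}ᶜ
  {α, β, γ}  = {β} ∪ {α, γ}
  {α, γ, δ}  = {β, ε, ζ}ᶜ
  {β, γ, ε}  = {β, ε} ∪ {γ}
  {β, δ, ε}  = {α, γ, ζ}ᶜ
  {α, β, γ, ε, ζ}  = {β, ε} ∪ {α, γ, ζ}
  (now 37)
Iteration 4. New:
  {δ}  = {α, β, γ, ε, ζ}ᶜ
  {α, β}  = {β} ∪ {α}
  {α, ε}  = {ε} ∪ {α}
  {α, ζ}  = {ζ} ∪ {α}
  {γ, ε}  = {ε} ∪ {γ}
  {ε, ζ}  = {ζ} ∪ {ε}
  {α, β, δ}  = {β} ∪ {α, δ}
  {α, β, ε}  = {β, ε} ∪ {α}
  {α, β, ζ}  = {β, ζ} ∪ {α}
  {α, γ, ε}  = {ε} ∪ {α, γ}
  {α, δ, ζ}  = {β, γ, ε}ᶜ
  {β, δ, ζ}  = {β} ∪ {δ, ζ}
  {γ, δ, ε}  = {δ, ε} ∪ {γ}
  {γ, δ, ζ}  = {γ} ∪ {δ, ζ}
  {γ, ε, ζ}  = {ε} ∪ {γ, ζ}
  {δ, ε, ζ}  = {α, β, γ}ᶜ
  {α, β, γ, δ}  = {α, β, γ} ∪ {α, γ, δ}
  {α, β, δ, ζ}  = {β, ζ} ∪ {α, δ}
  {α, β, ε, ζ}  = {β, ε, ζ} ∪ {α}
  {α, γ, ε, ζ}  = {α, γ, ζ} ∪ {ε}
  {β, γ, δ, ε}  = {β, γ, ε} ∪ {δ, ε}
  {β, γ, δ, ζ}  = {β, γ, ζ} ∪ {δ, ζ}
  {γ, δ, ε, ζ}  = {δ, ε} ∪ {γ, ζ}
  (now 60)
Iteration 5: +4 →
  {β, δ}  = {α, γ, ε, ζ}ᶜ
  {γ, δ}  = {α, β, ε, ζ}ᶜ
  {α, ε, ζ}  = {ε, ζ} ∪ {α, ζ}
  {β, γ, δ}  = {β, γ} ∪ {δ}
  (now 64)
Iteration 6 adds nothing — fixpoint reached.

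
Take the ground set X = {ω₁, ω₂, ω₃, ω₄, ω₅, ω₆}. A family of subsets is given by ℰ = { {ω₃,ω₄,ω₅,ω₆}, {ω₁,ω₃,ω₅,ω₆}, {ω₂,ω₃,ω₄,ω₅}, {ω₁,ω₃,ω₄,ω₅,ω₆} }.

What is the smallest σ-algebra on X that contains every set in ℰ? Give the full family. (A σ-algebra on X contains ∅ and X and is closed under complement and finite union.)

Answer: σ(ℰ) = { {}, {ω₁}, {ω₂}, {ω₄}, {ω₆}, {ω₁,ω₂}, {ω₁,ω₄}, {ω₁,ω₆}, {ω₂,ω₄}, {ω₂,ω₆}, {ω₃,ω₅}, {ω₄,ω₆}, {ω₁,ω₂,ω₄}, {ω₁,ω₂,ω₆}, {ω₁,ω₃,ω₅}, {ω₁,ω₄,ω₆}, {ω₂,ω₃,ω₅}, {ω₂,ω₄,ω₆}, {ω₃,ω₄,ω₅}, {ω₃,ω₅,ω₆}, {ω₁,ω₂,ω₃,ω₅}, {ω₁,ω₂,ω₄,ω₆}, {ω₁,ω₃,ω₄,ω₅}, {ω₁,ω₃,ω₅,ω₆}, {ω₂,ω₃,ω₄,ω₅}, {ω₂,ω₃,ω₅,ω₆}, {ω₃,ω₄,ω₅,ω₆}, {ω₁,ω₂,ω₃,ω₄,ω₅}, {ω₁,ω₂,ω₃,ω₅,ω₆}, {ω₁,ω₃,ω₄,ω₅,ω₆}, {ω₂,ω₃,ω₄,ω₅,ω₆}, X }

Derivation:
Initial family (6 sets): { {}, {ω₁,ω₃,ω₅,ω₆}, {ω₂,ω₃,ω₄,ω₅}, {ω₃,ω₄,ω₅,ω₆}, {ω₁,ω₃,ω₄,ω₅,ω₆}, X }.
Step 1: 5 new —
  {ω₂}  = X∖{ω₁,ω₃,ω₄,ω₅,ω₆}
  {ω₁,ω₂}  = X∖{ω₃,ω₄,ω₅,ω₆}
  {ω₁,ω₆}  = X∖{ω₂,ω₃,ω₄,ω₅}
  {ω₂,ω₄}  = X∖{ω₁,ω₃,ω₅,ω₆}
  {ω₂,ω₃,ω₄,ω₅,ω₆}  = {ω₃,ω₄,ω₅,ω₆} ∪ {ω₂,ω₃,ω₄,ω₅}
  (now 11)
Step 2: +6 →
  {ω₁}  = X∖{ω₂,ω₃,ω₄,ω₅,ω₆}
  {ω₁,ω₂,ω₄}  = {ω₁,ω₂} ∪ {ω₂,ω₄}
  {ω₁,ω₂,ω₆}  = {ω₁,ω₂} ∪ {ω₁,ω₆}
  {ω₁,ω₂,ω₄,ω₆}  = {ω₁,ω₆} ∪ {ω₂,ω₄}
  {ω₁,ω₂,ω₃,ω₄,ω₅}  = {ω₁,ω₂} ∪ {ω₂,ω₃,ω₄,ω₅}
  {ω₁,ω₂,ω₃,ω₅,ω₆}  = {ω₁,ω₃,ω₅,ω₆} ∪ {ω₁,ω₂}
  (now 17)
Step 3: +5 →
  {ω₄}  = X∖{ω₁,ω₂,ω₃,ω₅,ω₆}
  {ω₆}  = X∖{ω₁,ω₂,ω₃,ω₄,ω₅}
  {ω₃,ω₅}  = X∖{ω₁,ω₂,ω₄,ω₆}
  {ω₃,ω₄,ω₅}  = X∖{ω₁,ω₂,ω₆}
  {ω₃,ω₅,ω₆}  = X∖{ω₁,ω₂,ω₄}
  (now 22)
Step 4 (10 new):
  {ω₁,ω₄}  = {ω₁} ∪ {ω₄}
  {ω₂,ω₆}  = {ω₂} ∪ {ω₆}
  {ω₄,ω₆}  = {ω₆} ∪ {ω₄}
  {ω₁,ω₃,ω₅}  = {ω₁} ∪ {ω₃,ω₅}
  {ω₁,ω₄,ω₆}  = {ω₁,ω₆} ∪ {ω₄}
  {ω₂,ω₃,ω₅}  = {ω₂} ∪ {ω₃,ω₅}
  {ω₂,ω₄,ω₆}  = {ω₆} ∪ {ω₂,ω₄}
  {ω₁,ω₂,ω₃,ω₅}  = {ω₁,ω₂} ∪ {ω₃,ω₅}
  {ω₁,ω₃,ω₄,ω₅}  = {ω₃,ω₄,ω₅} ∪ {ω₁}
  {ω₂,ω₃,ω₅,ω₆}  = {ω₂} ∪ {ω₃,ω₅,ω₆}
  (now 32)
Step 5: stable.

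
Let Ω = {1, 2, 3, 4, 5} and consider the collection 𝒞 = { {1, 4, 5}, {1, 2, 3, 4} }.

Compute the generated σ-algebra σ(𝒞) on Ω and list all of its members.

Answer: σ(𝒞) = { {}, {5}, {1, 4}, {2, 3}, {1, 4, 5}, {2, 3, 5}, {1, 2, 3, 4}, Ω }

Trace:
Initial family (4 sets): { {}, {1, 4, 5}, {1, 2, 3, 4}, Ω }.
Iteration 1: 2 new —
  {5}  = complement {1, 2, 3, 4}
  {2, 3}  = complement {1, 4, 5}
  — 6 sets.
Iteration 2 adds 1:
  {2, 3, 5}  = {2, 3} ∪ {5}
  — 7 sets.
Iteration 3. New:
  {1, 4}  = complement {2, 3, 5}
  — 8 sets.
Iteration 4: stable.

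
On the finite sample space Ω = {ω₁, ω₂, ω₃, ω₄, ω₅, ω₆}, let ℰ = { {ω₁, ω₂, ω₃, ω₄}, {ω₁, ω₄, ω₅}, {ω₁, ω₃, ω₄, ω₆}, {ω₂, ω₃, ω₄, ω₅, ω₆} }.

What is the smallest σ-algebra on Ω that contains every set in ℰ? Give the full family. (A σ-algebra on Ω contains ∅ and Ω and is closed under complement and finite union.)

|σ(ℰ)| = 64.  σ(ℰ) = { ∅, {ω₁}, {ω₂}, {ω₃}, {ω₄}, {ω₅}, {ω₆}, {ω₁, ω₂}, {ω₁, ω₃}, {ω₁, ω₄}, {ω₁, ω₅}, {ω₁, ω₆}, {ω₂, ω₃}, {ω₂, ω₄}, {ω₂, ω₅}, {ω₂, ω₆}, {ω₃, ω₄}, {ω₃, ω₅}, {ω₃, ω₆}, {ω₄, ω₅}, {ω₄, ω₆}, {ω₅, ω₆}, {ω₁, ω₂, ω₃}, {ω₁, ω₂, ω₄}, {ω₁, ω₂, ω₅}, {ω₁, ω₂, ω₆}, {ω₁, ω₃, ω₄}, {ω₁, ω₃, ω₅}, {ω₁, ω₃, ω₆}, {ω₁, ω₄, ω₅}, {ω₁, ω₄, ω₆}, {ω₁, ω₅, ω₆}, {ω₂, ω₃, ω₄}, {ω₂, ω₃, ω₅}, {ω₂, ω₃, ω₆}, {ω₂, ω₄, ω₅}, {ω₂, ω₄, ω₆}, {ω₂, ω₅, ω₆}, {ω₃, ω₄, ω₅}, {ω₃, ω₄, ω₆}, {ω₃, ω₅, ω₆}, {ω₄, ω₅, ω₆}, {ω₁, ω₂, ω₃, ω₄}, {ω₁, ω₂, ω₃, ω₅}, {ω₁, ω₂, ω₃, ω₆}, {ω₁, ω₂, ω₄, ω₅}, {ω₁, ω₂, ω₄, ω₆}, {ω₁, ω₂, ω₅, ω₆}, {ω₁, ω₃, ω₄, ω₅}, {ω₁, ω₃, ω₄, ω₆}, {ω₁, ω₃, ω₅, ω₆}, {ω₁, ω₄, ω₅, ω₆}, {ω₂, ω₃, ω₄, ω₅}, {ω₂, ω₃, ω₄, ω₆}, {ω₂, ω₃, ω₅, ω₆}, {ω₂, ω₄, ω₅, ω₆}, {ω₃, ω₄, ω₅, ω₆}, {ω₁, ω₂, ω₃, ω₄, ω₅}, {ω₁, ω₂, ω₃, ω₄, ω₆}, {ω₁, ω₂, ω₃, ω₅, ω₆}, {ω₁, ω₂, ω₄, ω₅, ω₆}, {ω₁, ω₃, ω₄, ω₅, ω₆}, {ω₂, ω₃, ω₄, ω₅, ω₆}, Ω }

Derivation:
Take S₀ = ℰ ∪ {∅, Ω} = { ∅, {ω₁, ω₄, ω₅}, {ω₁, ω₂, ω₃, ω₄}, {ω₁, ω₃, ω₄, ω₆}, {ω₂, ω₃, ω₄, ω₅, ω₆}, Ω }.
Iteration 1 (7 new):
  {ω₁}  = ᶜ of {ω₂, ω₃, ω₄, ω₅, ω₆}
  {ω₂, ω₅}  = ᶜ of {ω₁, ω₃, ω₄, ω₆}
  {ω₅, ω₆}  = ᶜ of {ω₁, ω₂, ω₃, ω₄}
  {ω₂, ω₃, ω₆}  = ᶜ of {ω₁, ω₄, ω₅}
  {ω₁, ω₂, ω₃, ω₄, ω₅}  = {ω₁, ω₄, ω₅} ∪ {ω₁, ω₂, ω₃, ω₄}
  {ω₁, ω₂, ω₃, ω₄, ω₆}  = {ω₁, ω₃, ω₄, ω₆} ∪ {ω₁, ω₂, ω₃, ω₄}
  {ω₁, ω₃, ω₄, ω₅, ω₆}  = {ω₁, ω₄, ω₅} ∪ {ω₁, ω₃, ω₄, ω₆}
  [13 total]
Iteration 2: +10 →
  {ω₂}  = ᶜ of {ω₁, ω₃, ω₄, ω₅, ω₆}
  {ω₅}  = ᶜ of {ω₁, ω₂, ω₃, ω₄, ω₆}
  {ω₆}  = ᶜ of {ω₁, ω₂, ω₃, ω₄, ω₅}
  {ω₁, ω₂, ω₅}  = {ω₂, ω₅} ∪ {ω₁}
  {ω₁, ω₅, ω₆}  = {ω₅, ω₆} ∪ {ω₁}
  {ω₂, ω₅, ω₆}  = {ω₂, ω₅} ∪ {ω₅, ω₆}
  {ω₁, ω₂, ω₃, ω₆}  = {ω₂, ω₃, ω₆} ∪ {ω₁}
  {ω₁, ω₂, ω₄, ω₅}  = {ω₁, ω₄, ω₅} ∪ {ω₂, ω₅}
  {ω₁, ω₄, ω₅, ω₆}  = {ω₁, ω₄, ω₅} ∪ {ω₅, ω₆}
  {ω₂, ω₃, ω₅, ω₆}  = {ω₂, ω₅} ∪ {ω₂, ω₃, ω₆}
  [23 total]
Iteration 3: +14 →
  {ω₁, ω₂}  = {ω₂} ∪ {ω₁}
  {ω₁, ω₄}  = ᶜ of {ω₂, ω₃, ω₅, ω₆}
  {ω₁, ω₅}  = {ω₅} ∪ {ω₁}
  {ω₁, ω₆}  = {ω₆} ∪ {ω₁}
  {ω₂, ω₃}  = ᶜ of {ω₁, ω₄, ω₅, ω₆}
  {ω₂, ω₆}  = {ω₂} ∪ {ω₆}
  {ω₃, ω₆}  = ᶜ of {ω₁, ω₂, ω₄, ω₅}
  {ω₄, ω₅}  = ᶜ of {ω₁, ω₂, ω₃, ω₆}
  {ω₁, ω₃, ω₄}  = ᶜ of {ω₂, ω₅, ω₆}
  {ω₂, ω₃, ω₄}  = ᶜ of {ω₁, ω₅, ω₆}
  {ω₃, ω₄, ω₆}  = ᶜ of {ω₁, ω₂, ω₅}
  {ω₁, ω₂, ω₅, ω₆}  = {ω₂, ω₅} ∪ {ω₁, ω₅, ω₆}
  {ω₁, ω₂, ω₃, ω₅, ω₆}  = {ω₂, ω₅} ∪ {ω₁, ω₂, ω₃, ω₆}
  {ω₁, ω₂, ω₄, ω₅, ω₆}  = {ω₂, ω₅} ∪ {ω₁, ω₄, ω₅, ω₆}
  [37 total]
Iteration 4: 20 new —
  {ω₃}  = ᶜ of {ω₁, ω₂, ω₄, ω₅, ω₆}
  {ω₄}  = ᶜ of {ω₁, ω₂, ω₃, ω₅, ω₆}
  {ω₃, ω₄}  = ᶜ of {ω₁, ω₂, ω₅, ω₆}
  {ω₁, ω₂, ω₃}  = {ω₁, ω₂} ∪ {ω₂, ω₃}
  {ω₁, ω₂, ω₄}  = {ω₁, ω₂} ∪ {ω₁, ω₄}
  {ω₁, ω₂, ω₆}  = {ω₁, ω₂} ∪ {ω₁, ω₆}
  {ω₁, ω₃, ω₆}  = {ω₁, ω₆} ∪ {ω₃, ω₆}
  {ω₁, ω₄, ω₆}  = {ω₁, ω₆} ∪ {ω₁, ω₄}
  {ω₂, ω₃, ω₅}  = {ω₂, ω₅} ∪ {ω₂, ω₃}
  {ω₂, ω₄, ω₅}  = {ω₂, ω₅} ∪ {ω₄, ω₅}
  {ω₃, ω₅, ω₆}  = {ω₅, ω₆} ∪ {ω₃, ω₆}
  {ω₄, ω₅, ω₆}  = {ω₅, ω₆} ∪ {ω₄, ω₅}
  {ω₁, ω₂, ω₃, ω₅}  = {ω₁, ω₂, ω₅} ∪ {ω₂, ω₃}
  {ω₁, ω₂, ω₄, ω₆}  = {ω₂, ω₆} ∪ {ω₁, ω₄}
  {ω₁, ω₃, ω₄, ω₅}  = ᶜ of {ω₂, ω₆}
  {ω₁, ω₃, ω₅, ω₆}  = {ω₁, ω₅, ω₆} ∪ {ω₃, ω₆}
  {ω₂, ω₃, ω₄, ω₅}  = ᶜ of {ω₁, ω₆}
  {ω₂, ω₃, ω₄, ω₆}  = ᶜ of {ω₁, ω₅}
  {ω₂, ω₄, ω₅, ω₆}  = {ω₂, ω₅, ω₆} ∪ {ω₄, ω₅}
  {ω₃, ω₄, ω₅, ω₆}  = ᶜ of {ω₁, ω₂}
  [57 total]
Iteration 5: 7 new —
  {ω₁, ω₃}  = ᶜ of {ω₂, ω₄, ω₅, ω₆}
  {ω₂, ω₄}  = ᶜ of {ω₁, ω₃, ω₅, ω₆}
  {ω₃, ω₅}  = ᶜ of {ω₁, ω₂, ω₄, ω₆}
  {ω₄, ω₆}  = ᶜ of {ω₁, ω₂, ω₃, ω₅}
  {ω₁, ω₃, ω₅}  = {ω₁, ω₅} ∪ {ω₃}
  {ω₂, ω₄, ω₆}  = {ω₂, ω₆} ∪ {ω₄}
  {ω₃, ω₄, ω₅}  = ᶜ of {ω₁, ω₂, ω₆}
  [64 total]
Iteration 6: stable.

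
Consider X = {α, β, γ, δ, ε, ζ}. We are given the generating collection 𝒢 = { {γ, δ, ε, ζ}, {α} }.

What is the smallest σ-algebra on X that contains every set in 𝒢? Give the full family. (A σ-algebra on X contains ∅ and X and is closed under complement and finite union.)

Answer: σ(𝒢) = { ∅, {α}, {β}, {α, β}, {γ, δ, ε, ζ}, {α, γ, δ, ε, ζ}, {β, γ, δ, ε, ζ}, X }

Check:
Initial family (4 sets): { ∅, {α}, {γ, δ, ε, ζ}, X }.
Iteration 1 (3 new):
  {α, β}  = ᶜ of {γ, δ, ε, ζ}
  {α, γ, δ, ε, ζ}  = {α} ∪ {γ, δ, ε, ζ}
  {β, γ, δ, ε, ζ}  = ᶜ of {α}
  [7 total]
Iteration 2: +1 →
  {β}  = ᶜ of {α, γ, δ, ε, ζ}
  [8 total]
Iteration 3: no new sets; the family is a σ-algebra.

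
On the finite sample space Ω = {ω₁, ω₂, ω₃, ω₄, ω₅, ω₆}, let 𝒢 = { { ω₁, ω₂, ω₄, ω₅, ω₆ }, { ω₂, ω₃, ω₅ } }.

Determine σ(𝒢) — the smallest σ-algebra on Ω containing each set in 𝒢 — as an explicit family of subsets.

σ(𝒢) = { {}, { ω₃ }, { ω₂, ω₅ }, { ω₁, ω₄, ω₆ }, { ω₂, ω₃, ω₅ }, { ω₁, ω₃, ω₄, ω₆ }, { ω₁, ω₂, ω₄, ω₅, ω₆ }, Ω }

Derivation:
Seed the family with 𝒢 together with ∅ and Ω: { {}, { ω₂, ω₃, ω₅ }, { ω₁, ω₂, ω₄, ω₅, ω₆ }, Ω }.
Pass 1. New:
  { ω₃ }  = complement { ω₁, ω₂, ω₄, ω₅, ω₆ }
  { ω₁, ω₄, ω₆ }  = complement { ω₂, ω₃, ω₅ }
  [6 total]
Pass 2. New:
  { ω₁, ω₃, ω₄, ω₆ }  = { ω₃ } ∪ { ω₁, ω₄, ω₆ }
  [7 total]
Pass 3: 1 new —
  { ω₂, ω₅ }  = complement { ω₁, ω₃, ω₄, ω₆ }
  [8 total]
Pass 4: no new sets; the family is a σ-algebra.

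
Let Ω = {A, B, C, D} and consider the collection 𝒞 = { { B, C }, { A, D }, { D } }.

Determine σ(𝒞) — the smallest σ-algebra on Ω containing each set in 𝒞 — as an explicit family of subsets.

Start: 𝒞 ∪ {∅, Ω} = { ∅, { D }, { A, D }, { B, C }, Ω }.
Round 1. New:
  { A, B, C }  = complement { D }
  { B, C, D }  = { B, C } ∪ { D }
  [7 total]
Round 2 adds 1:
  { A }  = complement { B, C, D }
  [8 total]
Round 3: stable.

σ(𝒞) = { ∅, { A }, { D }, { A, D }, { B, C }, { A, B, C }, { B, C, D }, Ω }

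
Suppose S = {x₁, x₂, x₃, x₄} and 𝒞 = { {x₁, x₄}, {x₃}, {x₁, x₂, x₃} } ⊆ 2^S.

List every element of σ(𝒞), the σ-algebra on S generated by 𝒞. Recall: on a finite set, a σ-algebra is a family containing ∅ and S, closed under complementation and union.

Seed the family with 𝒞 together with ∅ and S: { ∅, {x₃}, {x₁, x₄}, {x₁, x₂, x₃}, S }.
Step 1: 4 new —
  {x₄}  = {x₁, x₂, x₃}ᶜ
  {x₂, x₃}  = {x₁, x₄}ᶜ
  {x₁, x₂, x₄}  = {x₃}ᶜ
  {x₁, x₃, x₄}  = {x₃} ∪ {x₁, x₄}
  — 9 sets.
Step 2. New:
  {x₂}  = {x₁, x₃, x₄}ᶜ
  {x₃, x₄}  = {x₃} ∪ {x₄}
  {x₂, x₃, x₄}  = {x₂, x₃} ∪ {x₄}
  — 12 sets.
Step 3. New:
  {x₁}  = {x₂, x₃, x₄}ᶜ
  {x₁, x₂}  = {x₃, x₄}ᶜ
  {x₂, x₄}  = {x₄} ∪ {x₂}
  — 15 sets.
Step 4 (1 new):
  {x₁, x₃}  = {x₂, x₄}ᶜ
  — 16 sets.
Step 5 adds nothing — fixpoint reached.

|σ(𝒞)| = 16.  σ(𝒞) = { ∅, {x₁}, {x₂}, {x₃}, {x₄}, {x₁, x₂}, {x₁, x₃}, {x₁, x₄}, {x₂, x₃}, {x₂, x₄}, {x₃, x₄}, {x₁, x₂, x₃}, {x₁, x₂, x₄}, {x₁, x₃, x₄}, {x₂, x₃, x₄}, S }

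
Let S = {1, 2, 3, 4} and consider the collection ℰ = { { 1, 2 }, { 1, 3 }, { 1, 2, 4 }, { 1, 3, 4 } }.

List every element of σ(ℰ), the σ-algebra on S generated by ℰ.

Answer: σ(ℰ) = { {  }, { 1 }, { 2 }, { 3 }, { 4 }, { 1, 2 }, { 1, 3 }, { 1, 4 }, { 2, 3 }, { 2, 4 }, { 3, 4 }, { 1, 2, 3 }, { 1, 2, 4 }, { 1, 3, 4 }, { 2, 3, 4 }, S }

Derivation:
Initial family (6 sets): { {  }, { 1, 2 }, { 1, 3 }, { 1, 2, 4 }, { 1, 3, 4 }, S }.
Step 1 (5 new):
  { 2 }  = S∖{ 1, 3, 4 }
  { 3 }  = S∖{ 1, 2, 4 }
  { 2, 4 }  = S∖{ 1, 3 }
  { 3, 4 }  = S∖{ 1, 2 }
  { 1, 2, 3 }  = { 1, 2 } ∪ { 1, 3 }
  (now 11)
Step 2. New:
  { 4 }  = S∖{ 1, 2, 3 }
  { 2, 3 }  = { 2 } ∪ { 3 }
  { 2, 3, 4 }  = { 3, 4 } ∪ { 2 }
  (now 14)
Step 3 adds 2:
  { 1 }  = S∖{ 2, 3, 4 }
  { 1, 4 }  = S∖{ 2, 3 }
  (now 16)
After Step 4 the family is unchanged; done.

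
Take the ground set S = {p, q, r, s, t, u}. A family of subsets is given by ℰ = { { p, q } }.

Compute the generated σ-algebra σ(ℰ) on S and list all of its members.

Start: ℰ ∪ {∅, S} = { ∅, { p, q }, S }.
Iteration 1: 1 new —
  { r, s, t, u }  = S∖{ p, q }
  [4 total]
Iteration 2: already closed under ᶜ and ∪.

Therefore σ(ℰ) = { ∅, { p, q }, { r, s, t, u }, S } (|σ(ℰ)| = 4).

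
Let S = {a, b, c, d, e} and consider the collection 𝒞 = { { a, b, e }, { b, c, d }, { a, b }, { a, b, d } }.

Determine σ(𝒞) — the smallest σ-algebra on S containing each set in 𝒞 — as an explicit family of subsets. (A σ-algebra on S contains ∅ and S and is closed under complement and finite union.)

Begin from { {}, { a, b }, { a, b, d }, { a, b, e }, { b, c, d }, S } (that is, 𝒞 plus ∅ and S).
Step 1 (6 new):
  { a, e }  = complement { b, c, d }
  { c, d }  = complement { a, b, e }
  { c, e }  = complement { a, b, d }
  { c, d, e }  = complement { a, b }
  { a, b, c, d }  = { b, c, d } ∪ { a, b }
  { a, b, d, e }  = { a, b, e } ∪ { a, b, d }
  — 12 sets.
Step 2 (6 new):
  { c }  = complement { a, b, d, e }
  { e }  = complement { a, b, c, d }
  { a, c, e }  = { a, e } ∪ { c, e }
  { a, b, c, e }  = { a, b } ∪ { c, e }
  { a, c, d, e }  = { c, d, e } ∪ { a, e }
  { b, c, d, e }  = { c, d, e } ∪ { b, c, d }
  — 18 sets.
Step 3 (5 new):
  { a }  = complement { b, c, d, e }
  { b }  = complement { a, c, d, e }
  { d }  = complement { a, b, c, e }
  { b, d }  = complement { a, c, e }
  { a, b, c }  = { c } ∪ { a, b }
  — 23 sets.
Step 4 adds 9:
  { a, c }  = { c } ∪ { a }
  { a, d }  = { d } ∪ { a }
  { b, c }  = { b } ∪ { c }
  { b, e }  = { b } ∪ { e }
  { d, e }  = complement { a, b, c }
  { a, c, d }  = { c, d } ∪ { a }
  { a, d, e }  = { a, e } ∪ { d }
  { b, c, e }  = { b } ∪ { c, e }
  { b, d, e }  = { e } ∪ { b, d }
  — 32 sets.
Step 5: already closed under ᶜ and ∪.

Therefore σ(𝒞) = { {}, { a }, { b }, { c }, { d }, { e }, { a, b }, { a, c }, { a, d }, { a, e }, { b, c }, { b, d }, { b, e }, { c, d }, { c, e }, { d, e }, { a, b, c }, { a, b, d }, { a, b, e }, { a, c, d }, { a, c, e }, { a, d, e }, { b, c, d }, { b, c, e }, { b, d, e }, { c, d, e }, { a, b, c, d }, { a, b, c, e }, { a, b, d, e }, { a, c, d, e }, { b, c, d, e }, S } (|σ(𝒞)| = 32).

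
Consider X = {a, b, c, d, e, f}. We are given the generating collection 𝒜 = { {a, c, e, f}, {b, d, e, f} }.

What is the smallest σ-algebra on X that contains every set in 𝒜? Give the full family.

σ(𝒜) (8 sets): { {}, {a, c}, {b, d}, {e, f}, {a, b, c, d}, {a, c, e, f}, {b, d, e, f}, X }

Check:
Take S₀ = 𝒜 ∪ {∅, X} = { {}, {a, c, e, f}, {b, d, e, f}, X }.
Step 1: 2 new —
  {a, c}  = ᶜ of {b, d, e, f}
  {b, d}  = ᶜ of {a, c, e, f}
  |family| = 6
Step 2: +1 →
  {a, b, c, d}  = {a, c} ∪ {b, d}
  |family| = 7
Step 3 adds 1:
  {e, f}  = ᶜ of {a, b, c, d}
  |family| = 8
Step 4: stable.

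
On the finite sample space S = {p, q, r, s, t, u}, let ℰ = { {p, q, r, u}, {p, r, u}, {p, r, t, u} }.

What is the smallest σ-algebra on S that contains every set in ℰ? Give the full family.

Answer: σ(ℰ) = { {}, {q}, {s}, {t}, {q, s}, {q, t}, {s, t}, {p, r, u}, {q, s, t}, {p, q, r, u}, {p, r, s, u}, {p, r, t, u}, {p, q, r, s, u}, {p, q, r, t, u}, {p, r, s, t, u}, S }

Derivation:
Start: ℰ ∪ {∅, S} = { {}, {p, r, u}, {p, q, r, u}, {p, r, t, u}, S }.
Iteration 1 adds 4:
  {q, s}  = S∖{p, r, t, u}
  {s, t}  = S∖{p, q, r, u}
  {q, s, t}  = S∖{p, r, u}
  {p, q, r, t, u}  = {p, r, t, u} ∪ {p, q, r, u}
  (now 9)
Iteration 2 (3 new):
  {s}  = S∖{p, q, r, t, u}
  {p, q, r, s, u}  = {p, r, u} ∪ {q, s}
  {p, r, s, t, u}  = {p, r, t, u} ∪ {s, t}
  (now 12)
Iteration 3: +3 →
  {q}  = S∖{p, r, s, t, u}
  {t}  = S∖{p, q, r, s, u}
  {p, r, s, u}  = {p, r, u} ∪ {s}
  (now 15)
Iteration 4 adds 1:
  {q, t}  = S∖{p, r, s, u}
  (now 16)
Iteration 5: stable.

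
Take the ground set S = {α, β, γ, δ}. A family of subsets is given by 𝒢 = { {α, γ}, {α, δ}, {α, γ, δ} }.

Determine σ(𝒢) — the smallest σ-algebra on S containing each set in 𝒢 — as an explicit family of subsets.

Begin from { {}, {α, γ}, {α, δ}, {α, γ, δ}, S } (that is, 𝒢 plus ∅ and S).
Iteration 1. New:
  {β}  = complement {α, γ, δ}
  {β, γ}  = complement {α, δ}
  {β, δ}  = complement {α, γ}
  [8 total]
Iteration 2: +3 →
  {α, β, γ}  = {β} ∪ {α, γ}
  {α, β, δ}  = {β} ∪ {α, δ}
  {β, γ, δ}  = {β, γ} ∪ {β, δ}
  [11 total]
Iteration 3: +3 →
  {α}  = complement {β, γ, δ}
  {γ}  = complement {α, β, δ}
  {δ}  = complement {α, β, γ}
  [14 total]
Iteration 4 adds 2:
  {α, β}  = {β} ∪ {α}
  {γ, δ}  = {γ} ∪ {δ}
  [16 total]
Iteration 5: no new sets; the family is a σ-algebra.

Hence σ(𝒢) has 16 members: { {}, {α}, {β}, {γ}, {δ}, {α, β}, {α, γ}, {α, δ}, {β, γ}, {β, δ}, {γ, δ}, {α, β, γ}, {α, β, δ}, {α, γ, δ}, {β, γ, δ}, S }.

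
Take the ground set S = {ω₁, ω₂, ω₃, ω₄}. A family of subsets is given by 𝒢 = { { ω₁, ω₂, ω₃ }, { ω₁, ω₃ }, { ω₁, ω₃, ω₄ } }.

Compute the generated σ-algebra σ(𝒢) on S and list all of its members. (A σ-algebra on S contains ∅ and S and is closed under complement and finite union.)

|σ(𝒢)| = 8.  σ(𝒢) = { {}, { ω₂ }, { ω₄ }, { ω₁, ω₃ }, { ω₂, ω₄ }, { ω₁, ω₂, ω₃ }, { ω₁, ω₃, ω₄ }, S }

Working:
Start: 𝒢 ∪ {∅, S} = { {}, { ω₁, ω₃ }, { ω₁, ω₂, ω₃ }, { ω₁, ω₃, ω₄ }, S }.
Pass 1 (3 new):
  { ω₂ }  = ᶜ of { ω₁, ω₃, ω₄ }
  { ω₄ }  = ᶜ of { ω₁, ω₂, ω₃ }
  { ω₂, ω₄ }  = ᶜ of { ω₁, ω₃ }
  — 8 sets.
Pass 2: no new sets; the family is a σ-algebra.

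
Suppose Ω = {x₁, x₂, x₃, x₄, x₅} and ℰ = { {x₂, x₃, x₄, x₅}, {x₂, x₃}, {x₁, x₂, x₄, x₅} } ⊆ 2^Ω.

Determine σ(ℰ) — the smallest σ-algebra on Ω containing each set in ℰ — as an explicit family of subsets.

Start: ℰ ∪ {∅, Ω} = { ∅, {x₂, x₃}, {x₁, x₂, x₄, x₅}, {x₂, x₃, x₄, x₅}, Ω }.
Pass 1 adds 3:
  {x₁}  = {x₂, x₃, x₄, x₅}ᶜ
  {x₃}  = {x₁, x₂, x₄, x₅}ᶜ
  {x₁, x₄, x₅}  = {x₂, x₃}ᶜ
  [8 total]
Pass 2: 3 new —
  {x₁, x₃}  = {x₃} ∪ {x₁}
  {x₁, x₂, x₃}  = {x₂, x₃} ∪ {x₁}
  {x₁, x₃, x₄, x₅}  = {x₁, x₄, x₅} ∪ {x₃}
  [11 total]
Pass 3. New:
  {x₂}  = {x₁, x₃, x₄, x₅}ᶜ
  {x₄, x₅}  = {x₁, x₂, x₃}ᶜ
  {x₂, x₄, x₅}  = {x₁, x₃}ᶜ
  [14 total]
Pass 4. New:
  {x₁, x₂}  = {x₂} ∪ {x₁}
  {x₃, x₄, x₅}  = {x₃} ∪ {x₄, x₅}
  [16 total]
After Pass 5 the family is unchanged; done.

Therefore σ(ℰ) = { ∅, {x₁}, {x₂}, {x₃}, {x₁, x₂}, {x₁, x₃}, {x₂, x₃}, {x₄, x₅}, {x₁, x₂, x₃}, {x₁, x₄, x₅}, {x₂, x₄, x₅}, {x₃, x₄, x₅}, {x₁, x₂, x₄, x₅}, {x₁, x₃, x₄, x₅}, {x₂, x₃, x₄, x₅}, Ω } (|σ(ℰ)| = 16).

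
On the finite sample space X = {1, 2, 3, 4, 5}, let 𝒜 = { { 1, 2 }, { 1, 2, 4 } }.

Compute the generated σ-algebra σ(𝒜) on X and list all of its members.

Answer: σ(𝒜) = { ∅, { 4 }, { 1, 2 }, { 3, 5 }, { 1, 2, 4 }, { 3, 4, 5 }, { 1, 2, 3, 5 }, X }

Check:
Begin from { ∅, { 1, 2 }, { 1, 2, 4 }, X } (that is, 𝒜 plus ∅ and X).
Round 1 (2 new):
  { 3, 5 }  = X∖{ 1, 2, 4 }
  { 3, 4, 5 }  = X∖{ 1, 2 }
Round 2 adds 1:
  { 1, 2, 3, 5 }  = { 1, 2 } ∪ { 3, 5 }
Round 3: +1 →
  { 4 }  = X∖{ 1, 2, 3, 5 }
Round 4: closed — nothing new.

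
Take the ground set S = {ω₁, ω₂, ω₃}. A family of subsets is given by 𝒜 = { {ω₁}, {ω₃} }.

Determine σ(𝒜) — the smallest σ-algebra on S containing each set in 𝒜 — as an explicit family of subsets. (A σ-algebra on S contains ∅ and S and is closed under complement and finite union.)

|σ(𝒜)| = 8.  σ(𝒜) = { ∅, {ω₁}, {ω₂}, {ω₃}, {ω₁,ω₂}, {ω₁,ω₃}, {ω₂,ω₃}, S }

Check:
Begin from { ∅, {ω₁}, {ω₃}, S } (that is, 𝒜 plus ∅ and S).
Iteration 1 adds 3:
  {ω₁,ω₂}  = S∖{ω₃}
  {ω₁,ω₃}  = {ω₃} ∪ {ω₁}
  {ω₂,ω₃}  = S∖{ω₁}
  (now 7)
Iteration 2: 1 new —
  {ω₂}  = S∖{ω₁,ω₃}
  (now 8)
Iteration 3: already closed under ᶜ and ∪.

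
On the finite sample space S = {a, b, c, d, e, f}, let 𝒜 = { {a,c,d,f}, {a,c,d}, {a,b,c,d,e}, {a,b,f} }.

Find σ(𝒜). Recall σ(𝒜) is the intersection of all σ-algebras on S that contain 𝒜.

σ(𝒜) (32 sets): { {}, {a}, {b}, {e}, {f}, {a,b}, {a,e}, {a,f}, {b,e}, {b,f}, {c,d}, {e,f}, {a,b,e}, {a,b,f}, {a,c,d}, {a,e,f}, {b,c,d}, {b,e,f}, {c,d,e}, {c,d,f}, {a,b,c,d}, {a,b,e,f}, {a,c,d,e}, {a,c,d,f}, {b,c,d,e}, {b,c,d,f}, {c,d,e,f}, {a,b,c,d,e}, {a,b,c,d,f}, {a,c,d,e,f}, {b,c,d,e,f}, S }

Working:
Start: 𝒜 ∪ {∅, S} = { {}, {a,b,f}, {a,c,d}, {a,c,d,f}, {a,b,c,d,e}, S }.
Round 1: 5 new —
  {f}  = {a,b,c,d,e}ᶜ
  {b,e}  = {a,c,d,f}ᶜ
  {b,e,f}  = {a,c,d}ᶜ
  {c,d,e}  = {a,b,f}ᶜ
  {a,b,c,d,f}  = {a,c,d} ∪ {a,b,f}
  (now 11)
Round 2. New:
  {e}  = {a,b,c,d,f}ᶜ
  {a,b,e,f}  = {b,e} ∪ {a,b,f}
  {a,c,d,e}  = {c,d,e} ∪ {a,c,d}
  {b,c,d,e}  = {b,e} ∪ {c,d,e}
  {c,d,e,f}  = {c,d,e} ∪ {f}
  {a,c,d,e,f}  = {c,d,e} ∪ {a,c,d,f}
  {b,c,d,e,f}  = {c,d,e} ∪ {b,e,f}
  (now 18)
Round 3 adds 7:
  {a}  = {b,c,d,e,f}ᶜ
  {b}  = {a,c,d,e,f}ᶜ
  {a,b}  = {c,d,e,f}ᶜ
  {a,f}  = {b,c,d,e}ᶜ
  {b,f}  = {a,c,d,e}ᶜ
  {c,d}  = {a,b,e,f}ᶜ
  {e,f}  = {f} ∪ {e}
  (now 25)
Round 4. New:
  {a,e}  = {e} ∪ {a}
  {a,b,e}  = {b,e} ∪ {a,b}
  {a,e,f}  = {e,f} ∪ {a,f}
  {b,c,d}  = {c,d} ∪ {b}
  {c,d,f}  = {c,d} ∪ {f}
  {a,b,c,d}  = {e,f}ᶜ
  {b,c,d,f}  = {c,d} ∪ {b,f}
  (now 32)
Round 5: already closed under ᶜ and ∪.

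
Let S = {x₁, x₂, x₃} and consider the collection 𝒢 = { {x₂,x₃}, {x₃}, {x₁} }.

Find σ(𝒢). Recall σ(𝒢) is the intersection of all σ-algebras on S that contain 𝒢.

σ(𝒢) = { {}, {x₁}, {x₂}, {x₃}, {x₁,x₂}, {x₁,x₃}, {x₂,x₃}, S }

Trace:
Initial family (5 sets): { {}, {x₁}, {x₃}, {x₂,x₃}, S }.
Step 1 adds 2:
  {x₁,x₂}  = ᶜ of {x₃}
  {x₁,x₃}  = {x₃} ∪ {x₁}
  (now 7)
Step 2 (1 new):
  {x₂}  = ᶜ of {x₁,x₃}
  (now 8)
After Step 3 the family is unchanged; done.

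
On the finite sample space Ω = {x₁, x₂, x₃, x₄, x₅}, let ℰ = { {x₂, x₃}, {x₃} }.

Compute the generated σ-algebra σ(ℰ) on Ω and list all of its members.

σ(ℰ) (8 sets): { ∅, {x₂}, {x₃}, {x₂, x₃}, {x₁, x₄, x₅}, {x₁, x₂, x₄, x₅}, {x₁, x₃, x₄, x₅}, Ω }

Check:
Seed the family with ℰ together with ∅ and Ω: { ∅, {x₃}, {x₂, x₃}, Ω }.
Step 1: +2 →
  {x₁, x₄, x₅}  = Ω∖{x₂, x₃}
  {x₁, x₂, x₄, x₅}  = Ω∖{x₃}
  (now 6)
Step 2 adds 1:
  {x₁, x₃, x₄, x₅}  = {x₁, x₄, x₅} ∪ {x₃}
  (now 7)
Step 3 (1 new):
  {x₂}  = Ω∖{x₁, x₃, x₄, x₅}
  (now 8)
Step 4: no new sets; the family is a σ-algebra.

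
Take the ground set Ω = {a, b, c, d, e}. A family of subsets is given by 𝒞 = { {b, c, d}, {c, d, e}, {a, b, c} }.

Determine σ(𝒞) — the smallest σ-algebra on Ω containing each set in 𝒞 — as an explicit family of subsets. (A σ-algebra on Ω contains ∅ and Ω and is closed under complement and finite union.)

Seed the family with 𝒞 together with ∅ and Ω: { ∅, {a, b, c}, {b, c, d}, {c, d, e}, Ω }.
Round 1 adds 5:
  {a, b}  = {c, d, e}ᶜ
  {a, e}  = {b, c, d}ᶜ
  {d, e}  = {a, b, c}ᶜ
  {a, b, c, d}  = {a, b, c} ∪ {b, c, d}
  {b, c, d, e}  = {c, d, e} ∪ {b, c, d}
  (now 10)
Round 2 (7 new):
  {a}  = {b, c, d, e}ᶜ
  {e}  = {a, b, c, d}ᶜ
  {a, b, e}  = {a, b} ∪ {a, e}
  {a, d, e}  = {d, e} ∪ {a, e}
  {a, b, c, e}  = {a, b, c} ∪ {a, e}
  {a, b, d, e}  = {a, b} ∪ {d, e}
  {a, c, d, e}  = {c, d, e} ∪ {a, e}
  (now 17)
Round 3: 5 new —
  {b}  = {a, c, d, e}ᶜ
  {c}  = {a, b, d, e}ᶜ
  {d}  = {a, b, c, e}ᶜ
  {b, c}  = {a, d, e}ᶜ
  {c, d}  = {a, b, e}ᶜ
  (now 22)
Round 4: 10 new —
  {a, c}  = {c} ∪ {a}
  {a, d}  = {d} ∪ {a}
  {b, d}  = {b} ∪ {d}
  {b, e}  = {b} ∪ {e}
  {c, e}  = {e} ∪ {c}
  {a, b, d}  = {a, b} ∪ {d}
  {a, c, d}  = {c, d} ∪ {a}
  {a, c, e}  = {c} ∪ {a, e}
  {b, c, e}  = {e} ∪ {b, c}
  {b, d, e}  = {b} ∪ {d, e}
  (now 32)
Round 5: no new sets; the family is a σ-algebra.

Therefore σ(𝒞) = { ∅, {a}, {b}, {c}, {d}, {e}, {a, b}, {a, c}, {a, d}, {a, e}, {b, c}, {b, d}, {b, e}, {c, d}, {c, e}, {d, e}, {a, b, c}, {a, b, d}, {a, b, e}, {a, c, d}, {a, c, e}, {a, d, e}, {b, c, d}, {b, c, e}, {b, d, e}, {c, d, e}, {a, b, c, d}, {a, b, c, e}, {a, b, d, e}, {a, c, d, e}, {b, c, d, e}, Ω } (|σ(𝒞)| = 32).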